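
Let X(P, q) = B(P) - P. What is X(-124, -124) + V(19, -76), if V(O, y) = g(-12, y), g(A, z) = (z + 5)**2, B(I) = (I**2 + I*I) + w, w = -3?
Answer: 35914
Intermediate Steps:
B(I) = -3 + 2*I**2 (B(I) = (I**2 + I*I) - 3 = (I**2 + I**2) - 3 = 2*I**2 - 3 = -3 + 2*I**2)
X(P, q) = -3 - P + 2*P**2 (X(P, q) = (-3 + 2*P**2) - P = -3 - P + 2*P**2)
g(A, z) = (5 + z)**2
V(O, y) = (5 + y)**2
X(-124, -124) + V(19, -76) = (-3 - 1*(-124) + 2*(-124)**2) + (5 - 76)**2 = (-3 + 124 + 2*15376) + (-71)**2 = (-3 + 124 + 30752) + 5041 = 30873 + 5041 = 35914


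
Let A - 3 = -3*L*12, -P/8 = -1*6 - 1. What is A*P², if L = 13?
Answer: -1458240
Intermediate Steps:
P = 56 (P = -8*(-1*6 - 1) = -8*(-6 - 1) = -8*(-7) = 56)
A = -465 (A = 3 - 3*13*12 = 3 - 39*12 = 3 - 468 = -465)
A*P² = -465*56² = -465*3136 = -1458240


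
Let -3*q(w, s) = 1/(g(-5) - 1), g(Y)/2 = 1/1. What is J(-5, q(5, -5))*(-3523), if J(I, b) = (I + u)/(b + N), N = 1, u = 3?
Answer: 10569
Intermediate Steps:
g(Y) = 2 (g(Y) = 2/1 = 2*1 = 2)
q(w, s) = -1/3 (q(w, s) = -1/(3*(2 - 1)) = -1/3/1 = -1/3*1 = -1/3)
J(I, b) = (3 + I)/(1 + b) (J(I, b) = (I + 3)/(b + 1) = (3 + I)/(1 + b))
J(-5, q(5, -5))*(-3523) = ((3 - 5)/(1 - 1/3))*(-3523) = (-2/(2/3))*(-3523) = ((3/2)*(-2))*(-3523) = -3*(-3523) = 10569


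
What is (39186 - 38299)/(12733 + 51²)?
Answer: 887/15334 ≈ 0.057845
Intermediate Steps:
(39186 - 38299)/(12733 + 51²) = 887/(12733 + 2601) = 887/15334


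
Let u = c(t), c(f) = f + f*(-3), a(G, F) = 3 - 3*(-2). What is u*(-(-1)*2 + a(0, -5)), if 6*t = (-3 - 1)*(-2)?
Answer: -88/3 ≈ -29.333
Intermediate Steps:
t = 4/3 (t = ((-3 - 1)*(-2))/6 = (-4*(-2))/6 = (⅙)*8 = 4/3 ≈ 1.3333)
a(G, F) = 9 (a(G, F) = 3 + 6 = 9)
c(f) = -2*f (c(f) = f - 3*f = -2*f)
u = -8/3 (u = -2*4/3 = -8/3 ≈ -2.6667)
u*(-(-1)*2 + a(0, -5)) = -8*(-(-1)*2 + 9)/3 = -8*(-1*(-2) + 9)/3 = -8*(2 + 9)/3 = -8/3*11 = -88/3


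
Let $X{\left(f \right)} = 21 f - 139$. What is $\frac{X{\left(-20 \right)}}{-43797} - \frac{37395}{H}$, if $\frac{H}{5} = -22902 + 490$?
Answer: $\frac{26160467}{75506028} \approx 0.34647$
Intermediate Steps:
$X{\left(f \right)} = -139 + 21 f$
$H = -112060$ ($H = 5 \left(-22902 + 490\right) = 5 \left(-22412\right) = -112060$)
$\frac{X{\left(-20 \right)}}{-43797} - \frac{37395}{H} = \frac{-139 + 21 \left(-20\right)}{-43797} - \frac{37395}{-112060} = \left(-139 - 420\right) \left(- \frac{1}{43797}\right) - - \frac{7479}{22412} = \left(-559\right) \left(- \frac{1}{43797}\right) + \frac{7479}{22412} = \frac{43}{3369} + \frac{7479}{22412} = \frac{26160467}{75506028}$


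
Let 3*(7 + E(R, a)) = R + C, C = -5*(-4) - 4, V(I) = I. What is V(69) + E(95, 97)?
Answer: 99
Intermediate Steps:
C = 16 (C = 20 - 4 = 16)
E(R, a) = -5/3 + R/3 (E(R, a) = -7 + (R + 16)/3 = -7 + (16 + R)/3 = -7 + (16/3 + R/3) = -5/3 + R/3)
V(69) + E(95, 97) = 69 + (-5/3 + (⅓)*95) = 69 + (-5/3 + 95/3) = 69 + 30 = 99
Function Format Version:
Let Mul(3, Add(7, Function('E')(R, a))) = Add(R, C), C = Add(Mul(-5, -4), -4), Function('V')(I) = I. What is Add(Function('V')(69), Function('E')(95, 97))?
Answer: 99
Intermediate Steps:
C = 16 (C = Add(20, -4) = 16)
Function('E')(R, a) = Add(Rational(-5, 3), Mul(Rational(1, 3), R)) (Function('E')(R, a) = Add(-7, Mul(Rational(1, 3), Add(R, 16))) = Add(-7, Mul(Rational(1, 3), Add(16, R))) = Add(-7, Add(Rational(16, 3), Mul(Rational(1, 3), R))) = Add(Rational(-5, 3), Mul(Rational(1, 3), R)))
Add(Function('V')(69), Function('E')(95, 97)) = Add(69, Add(Rational(-5, 3), Mul(Rational(1, 3), 95))) = Add(69, Add(Rational(-5, 3), Rational(95, 3))) = Add(69, 30) = 99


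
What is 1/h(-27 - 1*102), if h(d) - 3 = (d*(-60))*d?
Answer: -1/998457 ≈ -1.0015e-6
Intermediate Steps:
h(d) = 3 - 60*d² (h(d) = 3 + (d*(-60))*d = 3 + (-60*d)*d = 3 - 60*d²)
1/h(-27 - 1*102) = 1/(3 - 60*(-27 - 1*102)²) = 1/(3 - 60*(-27 - 102)²) = 1/(3 - 60*(-129)²) = 1/(3 - 60*16641) = 1/(3 - 998460) = 1/(-998457) = -1/998457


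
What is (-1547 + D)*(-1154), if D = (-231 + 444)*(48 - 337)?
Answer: 72822016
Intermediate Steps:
D = -61557 (D = 213*(-289) = -61557)
(-1547 + D)*(-1154) = (-1547 - 61557)*(-1154) = -63104*(-1154) = 72822016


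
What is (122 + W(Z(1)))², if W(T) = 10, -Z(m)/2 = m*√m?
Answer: 17424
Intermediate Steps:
Z(m) = -2*m^(3/2) (Z(m) = -2*m*√m = -2*m^(3/2))
(122 + W(Z(1)))² = (122 + 10)² = 132² = 17424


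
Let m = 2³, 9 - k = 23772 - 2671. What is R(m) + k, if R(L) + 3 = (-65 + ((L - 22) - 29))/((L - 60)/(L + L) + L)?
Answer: -401237/19 ≈ -21118.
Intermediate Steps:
k = -21092 (k = 9 - (23772 - 2671) = 9 - 1*21101 = 9 - 21101 = -21092)
m = 8
R(L) = -3 + (-116 + L)/(L + (-60 + L)/(2*L)) (R(L) = -3 + (-65 + ((L - 22) - 29))/((L - 60)/(L + L) + L) = -3 + (-65 + ((-22 + L) - 29))/((-60 + L)/((2*L)) + L) = -3 + (-65 + (-51 + L))/((-60 + L)*(1/(2*L)) + L) = -3 + (-116 + L)/((-60 + L)/(2*L) + L) = -3 + (-116 + L)/(L + (-60 + L)/(2*L)))
R(m) + k = (180 - 235*8 - 4*8²)/(-60 + 8 + 2*8²) - 21092 = (180 - 1880 - 4*64)/(-60 + 8 + 2*64) - 21092 = (180 - 1880 - 256)/(-60 + 8 + 128) - 21092 = -1956/76 - 21092 = (1/76)*(-1956) - 21092 = -489/19 - 21092 = -401237/19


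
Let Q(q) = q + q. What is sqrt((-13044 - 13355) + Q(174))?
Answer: I*sqrt(26051) ≈ 161.4*I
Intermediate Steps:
Q(q) = 2*q
sqrt((-13044 - 13355) + Q(174)) = sqrt((-13044 - 13355) + 2*174) = sqrt(-26399 + 348) = sqrt(-26051) = I*sqrt(26051)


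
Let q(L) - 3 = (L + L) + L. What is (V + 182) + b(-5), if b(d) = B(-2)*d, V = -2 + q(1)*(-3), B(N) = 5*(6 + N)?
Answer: 62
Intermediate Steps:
q(L) = 3 + 3*L (q(L) = 3 + ((L + L) + L) = 3 + (2*L + L) = 3 + 3*L)
B(N) = 30 + 5*N
V = -20 (V = -2 + (3 + 3*1)*(-3) = -2 + (3 + 3)*(-3) = -2 + 6*(-3) = -2 - 18 = -20)
b(d) = 20*d (b(d) = (30 + 5*(-2))*d = (30 - 10)*d = 20*d)
(V + 182) + b(-5) = (-20 + 182) + 20*(-5) = 162 - 100 = 62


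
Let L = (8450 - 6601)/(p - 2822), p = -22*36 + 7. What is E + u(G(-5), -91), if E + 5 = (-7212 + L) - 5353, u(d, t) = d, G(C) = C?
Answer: -45359874/3607 ≈ -12576.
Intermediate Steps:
p = -785 (p = -792 + 7 = -785)
L = -1849/3607 (L = (8450 - 6601)/(-785 - 2822) = 1849/(-3607) = 1849*(-1/3607) = -1849/3607 ≈ -0.51261)
E = -45341839/3607 (E = -5 + ((-7212 - 1849/3607) - 5353) = -5 + (-26015533/3607 - 5353) = -5 - 45323804/3607 = -45341839/3607 ≈ -12571.)
E + u(G(-5), -91) = -45341839/3607 - 5 = -45359874/3607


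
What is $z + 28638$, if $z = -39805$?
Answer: $-11167$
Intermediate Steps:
$z + 28638 = -39805 + 28638 = -11167$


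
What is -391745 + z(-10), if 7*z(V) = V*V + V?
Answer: -2742125/7 ≈ -3.9173e+5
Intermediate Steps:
z(V) = V/7 + V²/7 (z(V) = (V*V + V)/7 = (V² + V)/7 = (V + V²)/7 = V/7 + V²/7)
-391745 + z(-10) = -391745 + (⅐)*(-10)*(1 - 10) = -391745 + (⅐)*(-10)*(-9) = -391745 + 90/7 = -2742125/7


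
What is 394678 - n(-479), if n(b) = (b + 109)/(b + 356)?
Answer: 48545024/123 ≈ 3.9468e+5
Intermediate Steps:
n(b) = (109 + b)/(356 + b)
394678 - n(-479) = 394678 - (109 - 479)/(356 - 479) = 394678 - (-370)/(-123) = 394678 - (-1)*(-370)/123 = 394678 - 1*370/123 = 394678 - 370/123 = 48545024/123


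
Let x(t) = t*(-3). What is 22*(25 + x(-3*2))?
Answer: 946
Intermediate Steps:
x(t) = -3*t
22*(25 + x(-3*2)) = 22*(25 - (-9)*2) = 22*(25 - 3*(-6)) = 22*(25 + 18) = 22*43 = 946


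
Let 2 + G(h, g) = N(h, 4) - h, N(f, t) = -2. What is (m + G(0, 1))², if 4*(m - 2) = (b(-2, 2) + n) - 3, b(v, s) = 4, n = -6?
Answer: 169/16 ≈ 10.563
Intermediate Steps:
G(h, g) = -4 - h (G(h, g) = -2 + (-2 - h) = -4 - h)
m = ¾ (m = 2 + ((4 - 6) - 3)/4 = 2 + (-2 - 3)/4 = 2 + (¼)*(-5) = 2 - 5/4 = ¾ ≈ 0.75000)
(m + G(0, 1))² = (¾ + (-4 - 1*0))² = (¾ + (-4 + 0))² = (¾ - 4)² = (-13/4)² = 169/16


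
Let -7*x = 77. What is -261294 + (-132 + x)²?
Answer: -240845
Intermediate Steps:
x = -11 (x = -⅐*77 = -11)
-261294 + (-132 + x)² = -261294 + (-132 - 11)² = -261294 + (-143)² = -261294 + 20449 = -240845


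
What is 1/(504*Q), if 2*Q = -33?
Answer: -1/8316 ≈ -0.00012025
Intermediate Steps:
Q = -33/2 (Q = (½)*(-33) = -33/2 ≈ -16.500)
1/(504*Q) = 1/(504*(-33/2)) = 1/(-8316) = -1/8316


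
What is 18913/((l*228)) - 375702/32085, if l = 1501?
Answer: -14218768939/1220042820 ≈ -11.654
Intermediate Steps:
18913/((l*228)) - 375702/32085 = 18913/((1501*228)) - 375702/32085 = 18913/342228 - 375702*1/32085 = 18913*(1/342228) - 125234/10695 = 18913/342228 - 125234/10695 = -14218768939/1220042820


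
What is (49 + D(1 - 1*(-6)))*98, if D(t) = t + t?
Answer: 6174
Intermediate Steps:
D(t) = 2*t
(49 + D(1 - 1*(-6)))*98 = (49 + 2*(1 - 1*(-6)))*98 = (49 + 2*(1 + 6))*98 = (49 + 2*7)*98 = (49 + 14)*98 = 63*98 = 6174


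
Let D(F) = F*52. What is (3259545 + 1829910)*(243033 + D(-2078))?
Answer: 686959367535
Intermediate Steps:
D(F) = 52*F
(3259545 + 1829910)*(243033 + D(-2078)) = (3259545 + 1829910)*(243033 + 52*(-2078)) = 5089455*(243033 - 108056) = 5089455*134977 = 686959367535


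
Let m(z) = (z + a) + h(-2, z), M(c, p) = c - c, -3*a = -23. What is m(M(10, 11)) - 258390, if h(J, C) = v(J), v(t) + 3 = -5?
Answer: -775171/3 ≈ -2.5839e+5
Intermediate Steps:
a = 23/3 (a = -1/3*(-23) = 23/3 ≈ 7.6667)
M(c, p) = 0
v(t) = -8 (v(t) = -3 - 5 = -8)
h(J, C) = -8
m(z) = -1/3 + z (m(z) = (z + 23/3) - 8 = (23/3 + z) - 8 = -1/3 + z)
m(M(10, 11)) - 258390 = (-1/3 + 0) - 258390 = -1/3 - 258390 = -775171/3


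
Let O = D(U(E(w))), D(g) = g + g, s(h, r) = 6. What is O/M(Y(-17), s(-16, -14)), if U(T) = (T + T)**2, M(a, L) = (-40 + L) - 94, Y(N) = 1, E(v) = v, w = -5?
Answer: -25/16 ≈ -1.5625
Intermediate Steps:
M(a, L) = -134 + L
U(T) = 4*T**2 (U(T) = (2*T)**2 = 4*T**2)
D(g) = 2*g
O = 200 (O = 2*(4*(-5)**2) = 2*(4*25) = 2*100 = 200)
O/M(Y(-17), s(-16, -14)) = 200/(-134 + 6) = 200/(-128) = 200*(-1/128) = -25/16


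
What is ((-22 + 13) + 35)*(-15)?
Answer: -390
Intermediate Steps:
((-22 + 13) + 35)*(-15) = (-9 + 35)*(-15) = 26*(-15) = -390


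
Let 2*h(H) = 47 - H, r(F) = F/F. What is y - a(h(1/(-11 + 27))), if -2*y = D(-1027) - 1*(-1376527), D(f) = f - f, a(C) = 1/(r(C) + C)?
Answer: -1077820705/1566 ≈ -6.8826e+5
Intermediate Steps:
r(F) = 1
h(H) = 47/2 - H/2 (h(H) = (47 - H)/2 = 47/2 - H/2)
a(C) = 1/(1 + C)
D(f) = 0
y = -1376527/2 (y = -(0 - 1*(-1376527))/2 = -(0 + 1376527)/2 = -½*1376527 = -1376527/2 ≈ -6.8826e+5)
y - a(h(1/(-11 + 27))) = -1376527/2 - 1/(1 + (47/2 - 1/(2*(-11 + 27)))) = -1376527/2 - 1/(1 + (47/2 - ½/16)) = -1376527/2 - 1/(1 + (47/2 - ½*1/16)) = -1376527/2 - 1/(1 + (47/2 - 1/32)) = -1376527/2 - 1/(1 + 751/32) = -1376527/2 - 1/783/32 = -1376527/2 - 1*32/783 = -1376527/2 - 32/783 = -1077820705/1566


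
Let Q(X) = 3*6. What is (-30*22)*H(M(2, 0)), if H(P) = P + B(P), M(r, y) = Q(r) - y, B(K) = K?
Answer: -23760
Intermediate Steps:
Q(X) = 18
M(r, y) = 18 - y
H(P) = 2*P (H(P) = P + P = 2*P)
(-30*22)*H(M(2, 0)) = (-30*22)*(2*(18 - 1*0)) = -1320*(18 + 0) = -1320*18 = -660*36 = -23760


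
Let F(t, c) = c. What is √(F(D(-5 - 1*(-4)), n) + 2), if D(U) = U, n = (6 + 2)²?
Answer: √66 ≈ 8.1240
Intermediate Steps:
n = 64 (n = 8² = 64)
√(F(D(-5 - 1*(-4)), n) + 2) = √(64 + 2) = √66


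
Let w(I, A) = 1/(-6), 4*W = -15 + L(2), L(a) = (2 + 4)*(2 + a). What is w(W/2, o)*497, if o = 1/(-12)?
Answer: -497/6 ≈ -82.833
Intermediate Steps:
o = -1/12 ≈ -0.083333
L(a) = 12 + 6*a (L(a) = 6*(2 + a) = 12 + 6*a)
W = 9/4 (W = (-15 + (12 + 6*2))/4 = (-15 + (12 + 12))/4 = (-15 + 24)/4 = (¼)*9 = 9/4 ≈ 2.2500)
w(I, A) = -⅙
w(W/2, o)*497 = -⅙*497 = -497/6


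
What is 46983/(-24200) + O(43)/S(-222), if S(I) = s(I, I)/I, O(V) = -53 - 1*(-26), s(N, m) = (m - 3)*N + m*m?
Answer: -6782667/3605800 ≈ -1.8810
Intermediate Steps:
s(N, m) = m² + N*(-3 + m) (s(N, m) = (-3 + m)*N + m² = N*(-3 + m) + m² = m² + N*(-3 + m))
O(V) = -27 (O(V) = -53 + 26 = -27)
S(I) = (-3*I + 2*I²)/I (S(I) = (I² - 3*I + I*I)/I = (I² - 3*I + I²)/I = (-3*I + 2*I²)/I)
46983/(-24200) + O(43)/S(-222) = 46983/(-24200) - 27/(-3 + 2*(-222)) = 46983*(-1/24200) - 27/(-3 - 444) = -46983/24200 - 27/(-447) = -46983/24200 - 27*(-1/447) = -46983/24200 + 9/149 = -6782667/3605800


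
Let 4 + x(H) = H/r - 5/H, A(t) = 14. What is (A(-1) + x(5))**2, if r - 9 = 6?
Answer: 784/9 ≈ 87.111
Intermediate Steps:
r = 15 (r = 9 + 6 = 15)
x(H) = -4 - 5/H + H/15 (x(H) = -4 + (H/15 - 5/H) = -4 + (-5/H + H/15) = -4 - 5/H + H/15)
(A(-1) + x(5))**2 = (14 + (-4 - 5/5 + (1/15)*5))**2 = (14 + (-4 - 5*1/5 + 1/3))**2 = (14 + (-4 - 1 + 1/3))**2 = (14 - 14/3)**2 = (28/3)**2 = 784/9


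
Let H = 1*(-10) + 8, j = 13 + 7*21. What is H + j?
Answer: 158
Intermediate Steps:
j = 160 (j = 13 + 147 = 160)
H = -2 (H = -10 + 8 = -2)
H + j = -2 + 160 = 158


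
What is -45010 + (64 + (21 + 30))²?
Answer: -31785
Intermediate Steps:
-45010 + (64 + (21 + 30))² = -45010 + (64 + 51)² = -45010 + 115² = -45010 + 13225 = -31785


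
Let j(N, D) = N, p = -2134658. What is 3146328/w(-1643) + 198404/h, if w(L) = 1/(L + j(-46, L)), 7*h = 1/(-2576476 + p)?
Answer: -6548268958944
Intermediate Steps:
h = -1/32977938 (h = 1/(7*(-2576476 - 2134658)) = (⅐)/(-4711134) = (⅐)*(-1/4711134) = -1/32977938 ≈ -3.0323e-8)
w(L) = 1/(-46 + L) (w(L) = 1/(L - 46) = 1/(-46 + L))
3146328/w(-1643) + 198404/h = 3146328/(1/(-46 - 1643)) + 198404/(-1/32977938) = 3146328/(1/(-1689)) + 198404*(-32977938) = 3146328/(-1/1689) - 6542954810952 = 3146328*(-1689) - 6542954810952 = -5314147992 - 6542954810952 = -6548268958944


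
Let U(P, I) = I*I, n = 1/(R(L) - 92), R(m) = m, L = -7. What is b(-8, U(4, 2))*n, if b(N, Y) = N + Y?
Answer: 4/99 ≈ 0.040404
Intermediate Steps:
n = -1/99 (n = 1/(-7 - 92) = 1/(-99) = -1/99 ≈ -0.010101)
U(P, I) = I²
b(-8, U(4, 2))*n = (-8 + 2²)*(-1/99) = (-8 + 4)*(-1/99) = -4*(-1/99) = 4/99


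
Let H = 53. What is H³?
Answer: 148877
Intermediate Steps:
H³ = 53³ = 148877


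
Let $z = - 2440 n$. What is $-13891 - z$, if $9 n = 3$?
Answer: $- \frac{39233}{3} \approx -13078.0$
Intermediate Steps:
$n = \frac{1}{3}$ ($n = \frac{1}{9} \cdot 3 = \frac{1}{3} \approx 0.33333$)
$z = - \frac{2440}{3}$ ($z = \left(-2440\right) \frac{1}{3} = - \frac{2440}{3} \approx -813.33$)
$-13891 - z = -13891 - - \frac{2440}{3} = -13891 + \frac{2440}{3} = - \frac{39233}{3}$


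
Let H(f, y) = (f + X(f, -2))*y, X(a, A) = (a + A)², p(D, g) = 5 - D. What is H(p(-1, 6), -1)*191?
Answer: -4202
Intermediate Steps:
X(a, A) = (A + a)²
H(f, y) = y*(f + (-2 + f)²) (H(f, y) = (f + (-2 + f)²)*y = y*(f + (-2 + f)²))
H(p(-1, 6), -1)*191 = -((5 - 1*(-1)) + (-2 + (5 - 1*(-1)))²)*191 = -((5 + 1) + (-2 + (5 + 1))²)*191 = -(6 + (-2 + 6)²)*191 = -(6 + 4²)*191 = -(6 + 16)*191 = -1*22*191 = -22*191 = -4202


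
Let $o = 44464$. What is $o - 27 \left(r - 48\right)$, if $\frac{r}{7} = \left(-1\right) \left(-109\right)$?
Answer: $25159$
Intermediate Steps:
$r = 763$ ($r = 7 \left(\left(-1\right) \left(-109\right)\right) = 7 \cdot 109 = 763$)
$o - 27 \left(r - 48\right) = 44464 - 27 \left(763 - 48\right) = 44464 - 27 \cdot 715 = 44464 - 19305 = 25159$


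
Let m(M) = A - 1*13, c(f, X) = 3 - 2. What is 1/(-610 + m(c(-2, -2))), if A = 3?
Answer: -1/620 ≈ -0.0016129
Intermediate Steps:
c(f, X) = 1
m(M) = -10 (m(M) = 3 - 1*13 = 3 - 13 = -10)
1/(-610 + m(c(-2, -2))) = 1/(-610 - 10) = 1/(-620) = -1/620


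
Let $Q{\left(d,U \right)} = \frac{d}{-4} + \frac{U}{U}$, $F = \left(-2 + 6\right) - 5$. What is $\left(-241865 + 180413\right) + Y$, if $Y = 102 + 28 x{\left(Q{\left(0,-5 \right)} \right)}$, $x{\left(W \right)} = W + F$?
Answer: $-61350$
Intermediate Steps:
$F = -1$ ($F = 4 - 5 = -1$)
$Q{\left(d,U \right)} = 1 - \frac{d}{4}$ ($Q{\left(d,U \right)} = d \left(- \frac{1}{4}\right) + 1 = - \frac{d}{4} + 1 = 1 - \frac{d}{4}$)
$x{\left(W \right)} = -1 + W$ ($x{\left(W \right)} = W - 1 = -1 + W$)
$Y = 102$ ($Y = 102 + 28 \left(-1 + \left(1 - 0\right)\right) = 102 + 28 \left(-1 + \left(1 + 0\right)\right) = 102 + 28 \left(-1 + 1\right) = 102 + 28 \cdot 0 = 102 + 0 = 102$)
$\left(-241865 + 180413\right) + Y = \left(-241865 + 180413\right) + 102 = -61452 + 102 = -61350$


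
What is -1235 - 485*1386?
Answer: -673445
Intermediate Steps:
-1235 - 485*1386 = -1235 - 672210 = -673445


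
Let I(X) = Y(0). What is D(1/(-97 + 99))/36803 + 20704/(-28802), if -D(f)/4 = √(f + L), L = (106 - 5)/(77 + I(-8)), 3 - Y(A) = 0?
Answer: -10352/14401 - √705/184015 ≈ -0.71898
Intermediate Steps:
Y(A) = 3 (Y(A) = 3 - 1*0 = 3 + 0 = 3)
I(X) = 3
L = 101/80 (L = (106 - 5)/(77 + 3) = 101/80 ≈ 1.2625)
D(f) = -4*√(101/80 + f) (D(f) = -4*√(f + 101/80) = -4*√(101/80 + f))
D(1/(-97 + 99))/36803 + 20704/(-28802) = -√(505 + 400/(-97 + 99))/5/36803 + 20704/(-28802) = -√(505 + 400/2)/5*(1/36803) + 20704*(-1/28802) = -√(505 + 400*(½))/5*(1/36803) - 10352/14401 = -√(505 + 200)/5*(1/36803) - 10352/14401 = -√705/5*(1/36803) - 10352/14401 = -√705/184015 - 10352/14401 = -10352/14401 - √705/184015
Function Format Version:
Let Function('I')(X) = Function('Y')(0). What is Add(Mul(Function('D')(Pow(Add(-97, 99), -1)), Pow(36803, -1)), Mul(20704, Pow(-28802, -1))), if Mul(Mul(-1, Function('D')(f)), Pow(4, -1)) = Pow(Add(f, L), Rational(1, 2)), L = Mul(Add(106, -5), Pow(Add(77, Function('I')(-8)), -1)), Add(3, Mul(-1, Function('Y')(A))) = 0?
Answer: Add(Rational(-10352, 14401), Mul(Rational(-1, 184015), Pow(705, Rational(1, 2)))) ≈ -0.71898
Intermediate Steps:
Function('Y')(A) = 3 (Function('Y')(A) = Add(3, Mul(-1, 0)) = Add(3, 0) = 3)
Function('I')(X) = 3
L = Rational(101, 80) (L = Mul(Add(106, -5), Pow(Add(77, 3), -1)) = Mul(101, Pow(80, -1)) = Mul(101, Rational(1, 80)) = Rational(101, 80) ≈ 1.2625)
Function('D')(f) = Mul(-4, Pow(Add(Rational(101, 80), f), Rational(1, 2))) (Function('D')(f) = Mul(-4, Pow(Add(f, Rational(101, 80)), Rational(1, 2))) = Mul(-4, Pow(Add(Rational(101, 80), f), Rational(1, 2))))
Add(Mul(Function('D')(Pow(Add(-97, 99), -1)), Pow(36803, -1)), Mul(20704, Pow(-28802, -1))) = Add(Mul(Mul(Rational(-1, 5), Pow(Add(505, Mul(400, Pow(Add(-97, 99), -1))), Rational(1, 2))), Pow(36803, -1)), Mul(20704, Pow(-28802, -1))) = Add(Mul(Mul(Rational(-1, 5), Pow(Add(505, Mul(400, Pow(2, -1))), Rational(1, 2))), Rational(1, 36803)), Mul(20704, Rational(-1, 28802))) = Add(Mul(Mul(Rational(-1, 5), Pow(Add(505, Mul(400, Rational(1, 2))), Rational(1, 2))), Rational(1, 36803)), Rational(-10352, 14401)) = Add(Mul(Mul(Rational(-1, 5), Pow(Add(505, 200), Rational(1, 2))), Rational(1, 36803)), Rational(-10352, 14401)) = Add(Mul(Mul(Rational(-1, 5), Pow(705, Rational(1, 2))), Rational(1, 36803)), Rational(-10352, 14401)) = Add(Mul(Rational(-1, 184015), Pow(705, Rational(1, 2))), Rational(-10352, 14401)) = Add(Rational(-10352, 14401), Mul(Rational(-1, 184015), Pow(705, Rational(1, 2))))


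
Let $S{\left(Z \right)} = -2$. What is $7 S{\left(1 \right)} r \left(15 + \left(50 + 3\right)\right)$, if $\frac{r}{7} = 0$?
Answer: $0$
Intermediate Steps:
$r = 0$ ($r = 7 \cdot 0 = 0$)
$7 S{\left(1 \right)} r \left(15 + \left(50 + 3\right)\right) = 7 \left(-2\right) 0 \left(15 + \left(50 + 3\right)\right) = \left(-14\right) 0 \left(15 + 53\right) = 0 \cdot 68 = 0$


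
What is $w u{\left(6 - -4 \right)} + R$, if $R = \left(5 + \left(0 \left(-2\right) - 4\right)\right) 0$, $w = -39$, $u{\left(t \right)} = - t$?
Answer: $390$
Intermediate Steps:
$R = 0$ ($R = \left(5 + \left(0 - 4\right)\right) 0 = \left(5 - 4\right) 0 = 1 \cdot 0 = 0$)
$w u{\left(6 - -4 \right)} + R = - 39 \left(- (6 - -4)\right) + 0 = - 39 \left(- (6 + 4)\right) + 0 = - 39 \left(\left(-1\right) 10\right) + 0 = \left(-39\right) \left(-10\right) + 0 = 390 + 0 = 390$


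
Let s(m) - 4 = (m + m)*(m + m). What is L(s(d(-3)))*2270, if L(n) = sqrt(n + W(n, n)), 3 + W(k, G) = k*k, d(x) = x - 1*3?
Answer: 2270*sqrt(22049) ≈ 3.3707e+5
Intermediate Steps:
d(x) = -3 + x (d(x) = x - 3 = -3 + x)
W(k, G) = -3 + k**2 (W(k, G) = -3 + k*k = -3 + k**2)
s(m) = 4 + 4*m**2 (s(m) = 4 + (m + m)*(m + m) = 4 + (2*m)*(2*m) = 4 + 4*m**2)
L(n) = sqrt(-3 + n + n**2) (L(n) = sqrt(n + (-3 + n**2)) = sqrt(-3 + n + n**2))
L(s(d(-3)))*2270 = sqrt(-3 + (4 + 4*(-3 - 3)**2) + (4 + 4*(-3 - 3)**2)**2)*2270 = sqrt(-3 + (4 + 4*(-6)**2) + (4 + 4*(-6)**2)**2)*2270 = sqrt(-3 + (4 + 4*36) + (4 + 4*36)**2)*2270 = sqrt(-3 + (4 + 144) + (4 + 144)**2)*2270 = sqrt(-3 + 148 + 148**2)*2270 = sqrt(-3 + 148 + 21904)*2270 = sqrt(22049)*2270 = 2270*sqrt(22049)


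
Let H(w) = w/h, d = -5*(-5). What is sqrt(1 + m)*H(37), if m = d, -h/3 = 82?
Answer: -37*sqrt(26)/246 ≈ -0.76693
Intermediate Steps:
h = -246 (h = -3*82 = -246)
d = 25
m = 25
H(w) = -w/246 (H(w) = w/(-246) = w*(-1/246) = -w/246)
sqrt(1 + m)*H(37) = sqrt(1 + 25)*(-1/246*37) = sqrt(26)*(-37/246) = -37*sqrt(26)/246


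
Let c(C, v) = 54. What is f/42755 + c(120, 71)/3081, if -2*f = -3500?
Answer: 513368/8781877 ≈ 0.058458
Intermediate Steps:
f = 1750 (f = -½*(-3500) = 1750)
f/42755 + c(120, 71)/3081 = 1750/42755 + 54/3081 = 1750*(1/42755) + 54*(1/3081) = 350/8551 + 18/1027 = 513368/8781877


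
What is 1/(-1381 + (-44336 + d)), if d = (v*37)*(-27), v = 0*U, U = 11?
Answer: -1/45717 ≈ -2.1874e-5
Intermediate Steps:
v = 0 (v = 0*11 = 0)
d = 0 (d = (0*37)*(-27) = 0*(-27) = 0)
1/(-1381 + (-44336 + d)) = 1/(-1381 + (-44336 + 0)) = 1/(-1381 - 44336) = 1/(-45717) = -1/45717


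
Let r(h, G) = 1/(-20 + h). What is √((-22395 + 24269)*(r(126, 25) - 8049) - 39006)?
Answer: I*√42479985427/53 ≈ 3888.8*I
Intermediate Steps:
√((-22395 + 24269)*(r(126, 25) - 8049) - 39006) = √((-22395 + 24269)*(1/(-20 + 126) - 8049) - 39006) = √(1874*(1/106 - 8049) - 39006) = √(1874*(-853193/106) - 39006) = √(-799441841/53 - 39006) = √(-801509159/53) = I*√42479985427/53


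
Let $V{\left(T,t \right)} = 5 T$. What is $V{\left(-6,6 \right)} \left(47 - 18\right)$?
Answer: $-870$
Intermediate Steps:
$V{\left(-6,6 \right)} \left(47 - 18\right) = 5 \left(-6\right) \left(47 - 18\right) = \left(-30\right) 29 = -870$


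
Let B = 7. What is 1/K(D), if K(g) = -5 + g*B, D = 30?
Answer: 1/205 ≈ 0.0048781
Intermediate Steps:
K(g) = -5 + 7*g (K(g) = -5 + g*7 = -5 + 7*g)
1/K(D) = 1/(-5 + 7*30) = 1/(-5 + 210) = 1/205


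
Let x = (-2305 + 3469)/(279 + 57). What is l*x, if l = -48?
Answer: -1164/7 ≈ -166.29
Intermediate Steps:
x = 97/28 (x = 1164/336 = 1164*(1/336) = 97/28 ≈ 3.4643)
l*x = -48*97/28 = -1164/7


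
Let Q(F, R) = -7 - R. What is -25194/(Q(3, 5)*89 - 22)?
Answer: 12597/545 ≈ 23.114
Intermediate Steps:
-25194/(Q(3, 5)*89 - 22) = -25194/((-7 - 1*5)*89 - 22) = -25194/((-7 - 5)*89 - 22) = -25194/(-12*89 - 22) = -25194/(-1068 - 22) = -25194/(-1090) = -25194*(-1/1090) = 12597/545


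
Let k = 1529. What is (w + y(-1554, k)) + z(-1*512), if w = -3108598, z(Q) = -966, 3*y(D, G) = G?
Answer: -9327163/3 ≈ -3.1091e+6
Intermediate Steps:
y(D, G) = G/3
(w + y(-1554, k)) + z(-1*512) = (-3108598 + (1/3)*1529) - 966 = (-3108598 + 1529/3) - 966 = -9324265/3 - 966 = -9327163/3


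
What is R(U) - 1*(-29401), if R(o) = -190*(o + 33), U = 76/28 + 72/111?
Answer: 5825439/259 ≈ 22492.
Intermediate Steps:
U = 871/259 (U = 76*(1/28) + 72*(1/111) = 19/7 + 24/37 = 871/259 ≈ 3.3629)
R(o) = -6270 - 190*o (R(o) = -190*(33 + o) = -6270 - 190*o)
R(U) - 1*(-29401) = (-6270 - 190*871/259) - 1*(-29401) = (-6270 - 165490/259) + 29401 = -1789420/259 + 29401 = 5825439/259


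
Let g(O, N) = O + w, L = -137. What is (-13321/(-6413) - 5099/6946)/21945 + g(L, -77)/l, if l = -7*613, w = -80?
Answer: 919400295589/18158423416210 ≈ 0.050632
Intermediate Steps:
g(O, N) = -80 + O (g(O, N) = O - 80 = -80 + O)
l = -4291
(-13321/(-6413) - 5099/6946)/21945 + g(L, -77)/l = (-13321/(-6413) - 5099/6946)/21945 + (-80 - 137)/(-4291) = (-13321*(-1/6413) - 5099*1/6946)*(1/21945) - 217*(-1/4291) = (1211/583 - 5099/6946)*(1/21945) + 31/613 = (5438889/4049518)*(1/21945) + 31/613 = 1812963/29622224170 + 31/613 = 919400295589/18158423416210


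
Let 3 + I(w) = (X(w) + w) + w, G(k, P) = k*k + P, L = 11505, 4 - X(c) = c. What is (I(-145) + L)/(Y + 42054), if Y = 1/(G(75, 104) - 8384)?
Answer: 30163455/111653369 ≈ 0.27015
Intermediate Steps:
X(c) = 4 - c
G(k, P) = P + k**2 (G(k, P) = k**2 + P = P + k**2)
Y = -1/2655 (Y = 1/((104 + 75**2) - 8384) = 1/((104 + 5625) - 8384) = 1/(5729 - 8384) = 1/(-2655) = -1/2655 ≈ -0.00037665)
I(w) = 1 + w (I(w) = -3 + (((4 - w) + w) + w) = -3 + (4 + w) = 1 + w)
(I(-145) + L)/(Y + 42054) = ((1 - 145) + 11505)/(-1/2655 + 42054) = (-144 + 11505)/(111653369/2655) = 11361*(2655/111653369) = 30163455/111653369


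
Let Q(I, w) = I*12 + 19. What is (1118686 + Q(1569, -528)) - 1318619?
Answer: -181086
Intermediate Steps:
Q(I, w) = 19 + 12*I (Q(I, w) = 12*I + 19 = 19 + 12*I)
(1118686 + Q(1569, -528)) - 1318619 = (1118686 + (19 + 12*1569)) - 1318619 = (1118686 + (19 + 18828)) - 1318619 = (1118686 + 18847) - 1318619 = 1137533 - 1318619 = -181086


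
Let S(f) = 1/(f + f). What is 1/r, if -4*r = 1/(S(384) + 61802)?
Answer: -47463937/192 ≈ -2.4721e+5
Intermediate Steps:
S(f) = 1/(2*f)
r = -192/47463937 (r = -1/(4*((1/2)/384 + 61802)) = -1/(4*((1/2)*(1/384) + 61802)) = -1/(4*(1/768 + 61802)) = -1/(4*47463937/768) = -1/4*768/47463937 = -192/47463937 ≈ -4.0452e-6)
1/r = 1/(-192/47463937) = -47463937/192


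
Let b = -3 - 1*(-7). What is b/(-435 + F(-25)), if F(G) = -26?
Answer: -4/461 ≈ -0.0086768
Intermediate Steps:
b = 4 (b = -3 + 7 = 4)
b/(-435 + F(-25)) = 4/(-435 - 26) = 4/(-461) = -1/461*4 = -4/461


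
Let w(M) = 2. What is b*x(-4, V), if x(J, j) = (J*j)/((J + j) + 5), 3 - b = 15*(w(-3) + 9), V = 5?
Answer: 540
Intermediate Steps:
b = -162 (b = 3 - 15*(2 + 9) = 3 - 15*11 = 3 - 1*165 = 3 - 165 = -162)
x(J, j) = J*j/(5 + J + j) (x(J, j) = (J*j)/(5 + J + j) = J*j/(5 + J + j))
b*x(-4, V) = -(-648)*5/(5 - 4 + 5) = -(-648)*5/6 = -162*(-10/3) = 540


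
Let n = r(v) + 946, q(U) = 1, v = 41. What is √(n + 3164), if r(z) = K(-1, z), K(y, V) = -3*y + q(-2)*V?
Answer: √4154 ≈ 64.452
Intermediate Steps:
K(y, V) = V - 3*y (K(y, V) = -3*y + 1*V = -3*y + V = V - 3*y)
r(z) = 3 + z (r(z) = z - 3*(-1) = z + 3 = 3 + z)
n = 990 (n = (3 + 41) + 946 = 44 + 946 = 990)
√(n + 3164) = √(990 + 3164) = √4154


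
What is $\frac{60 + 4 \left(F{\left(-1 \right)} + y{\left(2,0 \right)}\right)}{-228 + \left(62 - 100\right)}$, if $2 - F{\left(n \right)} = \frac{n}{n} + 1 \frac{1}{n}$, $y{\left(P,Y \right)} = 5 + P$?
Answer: $- \frac{48}{133} \approx -0.3609$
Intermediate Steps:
$F{\left(n \right)} = 1 - \frac{1}{n}$ ($F{\left(n \right)} = 2 - \left(\frac{n}{n} + 1 \frac{1}{n}\right) = 2 - \left(1 + \frac{1}{n}\right) = 1 - \frac{1}{n}$)
$\frac{60 + 4 \left(F{\left(-1 \right)} + y{\left(2,0 \right)}\right)}{-228 + \left(62 - 100\right)} = \frac{60 + 4 \left(\frac{-1 - 1}{-1} + \left(5 + 2\right)\right)}{-228 + \left(62 - 100\right)} = \frac{60 + 4 \left(\left(-1\right) \left(-2\right) + 7\right)}{-228 + \left(62 - 100\right)} = \frac{60 + 4 \left(2 + 7\right)}{-228 - 38} = \frac{60 + 4 \cdot 9}{-266} = \left(60 + 36\right) \left(- \frac{1}{266}\right) = 96 \left(- \frac{1}{266}\right) = - \frac{48}{133}$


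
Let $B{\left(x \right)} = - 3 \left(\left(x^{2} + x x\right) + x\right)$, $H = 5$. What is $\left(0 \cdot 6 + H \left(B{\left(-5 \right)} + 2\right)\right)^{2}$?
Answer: $442225$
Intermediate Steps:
$B{\left(x \right)} = - 6 x^{2} - 3 x$ ($B{\left(x \right)} = - 3 \left(\left(x^{2} + x^{2}\right) + x\right) = - 3 \left(2 x^{2} + x\right) = - 3 \left(x + 2 x^{2}\right) = - 6 x^{2} - 3 x$)
$\left(0 \cdot 6 + H \left(B{\left(-5 \right)} + 2\right)\right)^{2} = \left(0 \cdot 6 + 5 \left(\left(-3\right) \left(-5\right) \left(1 + 2 \left(-5\right)\right) + 2\right)\right)^{2} = \left(0 + 5 \left(\left(-3\right) \left(-5\right) \left(1 - 10\right) + 2\right)\right)^{2} = \left(0 + 5 \left(\left(-3\right) \left(-5\right) \left(-9\right) + 2\right)\right)^{2} = \left(0 + 5 \left(-135 + 2\right)\right)^{2} = \left(0 + 5 \left(-133\right)\right)^{2} = \left(0 - 665\right)^{2} = \left(-665\right)^{2} = 442225$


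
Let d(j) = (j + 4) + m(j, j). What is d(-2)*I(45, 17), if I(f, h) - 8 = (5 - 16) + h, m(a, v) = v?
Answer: 0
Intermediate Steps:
I(f, h) = -3 + h (I(f, h) = 8 + ((5 - 16) + h) = 8 + (-11 + h) = -3 + h)
d(j) = 4 + 2*j (d(j) = (j + 4) + j = (4 + j) + j = 4 + 2*j)
d(-2)*I(45, 17) = (4 + 2*(-2))*(-3 + 17) = (4 - 4)*14 = 0*14 = 0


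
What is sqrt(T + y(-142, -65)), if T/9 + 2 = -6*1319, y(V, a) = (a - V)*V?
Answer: I*sqrt(82178) ≈ 286.67*I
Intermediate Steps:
y(V, a) = V*(a - V)
T = -71244 (T = -18 + 9*(-6*1319) = -18 + 9*(-7914) = -18 - 71226 = -71244)
sqrt(T + y(-142, -65)) = sqrt(-71244 - 142*(-65 - 1*(-142))) = sqrt(-71244 - 142*(-65 + 142)) = sqrt(-71244 - 142*77) = sqrt(-71244 - 10934) = sqrt(-82178) = I*sqrt(82178)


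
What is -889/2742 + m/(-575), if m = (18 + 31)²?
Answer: -7094717/1576650 ≈ -4.4999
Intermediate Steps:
m = 2401 (m = 49² = 2401)
-889/2742 + m/(-575) = -889/2742 + 2401/(-575) = -889*1/2742 + 2401*(-1/575) = -889/2742 - 2401/575 = -7094717/1576650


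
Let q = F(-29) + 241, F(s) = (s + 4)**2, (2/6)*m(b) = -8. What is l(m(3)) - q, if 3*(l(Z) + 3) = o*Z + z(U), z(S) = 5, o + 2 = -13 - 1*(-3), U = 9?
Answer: -2314/3 ≈ -771.33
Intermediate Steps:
m(b) = -24 (m(b) = 3*(-8) = -24)
F(s) = (4 + s)**2
o = -12 (o = -2 + (-13 - 1*(-3)) = -2 + (-13 + 3) = -2 - 10 = -12)
l(Z) = -4/3 - 4*Z (l(Z) = -3 + (-12*Z + 5)/3 = -3 + (5 - 12*Z)/3 = -3 + (5/3 - 4*Z) = -4/3 - 4*Z)
q = 866 (q = (4 - 29)**2 + 241 = (-25)**2 + 241 = 625 + 241 = 866)
l(m(3)) - q = (-4/3 - 4*(-24)) - 1*866 = (-4/3 + 96) - 866 = 284/3 - 866 = -2314/3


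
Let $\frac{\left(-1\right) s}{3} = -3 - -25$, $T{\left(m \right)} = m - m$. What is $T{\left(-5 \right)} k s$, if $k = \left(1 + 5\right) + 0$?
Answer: $0$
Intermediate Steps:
$T{\left(m \right)} = 0$
$k = 6$ ($k = 6 + 0 = 6$)
$s = -66$ ($s = - 3 \left(-3 - -25\right) = - 3 \left(-3 + 25\right) = \left(-3\right) 22 = -66$)
$T{\left(-5 \right)} k s = 0 \cdot 6 \left(-66\right) = 0 \left(-66\right) = 0$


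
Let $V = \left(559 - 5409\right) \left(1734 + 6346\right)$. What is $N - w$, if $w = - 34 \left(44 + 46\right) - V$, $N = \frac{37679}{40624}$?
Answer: $- \frac{1591848964881}{40624} \approx -3.9185 \cdot 10^{7}$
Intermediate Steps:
$V = -39188000$ ($V = \left(-4850\right) 8080 = -39188000$)
$N = \frac{37679}{40624}$ ($N = 37679 \cdot \frac{1}{40624} = \frac{37679}{40624} \approx 0.92751$)
$w = 39184940$ ($w = - 34 \left(44 + 46\right) - -39188000 = \left(-34\right) 90 + 39188000 = -3060 + 39188000 = 39184940$)
$N - w = \frac{37679}{40624} - 39184940 = - \frac{1591848964881}{40624}$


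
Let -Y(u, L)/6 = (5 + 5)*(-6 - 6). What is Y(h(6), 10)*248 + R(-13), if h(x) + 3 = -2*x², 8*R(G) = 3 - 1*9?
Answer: 714237/4 ≈ 1.7856e+5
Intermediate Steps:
R(G) = -¾ (R(G) = (3 - 1*9)/8 = (3 - 9)/8 = (⅛)*(-6) = -¾)
h(x) = -3 - 2*x²
Y(u, L) = 720 (Y(u, L) = -6*(5 + 5)*(-6 - 6) = -60*(-12) = -6*(-120) = 720)
Y(h(6), 10)*248 + R(-13) = 720*248 - ¾ = 178560 - ¾ = 714237/4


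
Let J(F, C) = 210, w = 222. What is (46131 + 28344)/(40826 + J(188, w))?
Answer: 74475/41036 ≈ 1.8149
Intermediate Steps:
(46131 + 28344)/(40826 + J(188, w)) = (46131 + 28344)/(40826 + 210) = 74475/41036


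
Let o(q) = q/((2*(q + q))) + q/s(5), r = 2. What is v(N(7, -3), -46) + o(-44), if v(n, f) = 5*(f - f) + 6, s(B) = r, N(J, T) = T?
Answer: -63/4 ≈ -15.750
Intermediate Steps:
s(B) = 2
o(q) = ¼ + q/2 (o(q) = q/((2*(q + q))) + q/2 = q/((2*(2*q))) + q*(½) = q/((4*q)) + q/2 = q*(1/(4*q)) + q/2 = ¼ + q/2)
v(n, f) = 6 (v(n, f) = 5*0 + 6 = 0 + 6 = 6)
v(N(7, -3), -46) + o(-44) = 6 + (¼ + (½)*(-44)) = 6 + (¼ - 22) = 6 - 87/4 = -63/4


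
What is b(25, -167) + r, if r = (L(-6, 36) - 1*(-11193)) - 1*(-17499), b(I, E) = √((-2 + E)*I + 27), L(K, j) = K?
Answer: 28686 + I*√4198 ≈ 28686.0 + 64.792*I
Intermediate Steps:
b(I, E) = √(27 + I*(-2 + E)) (b(I, E) = √(I*(-2 + E) + 27) = √(27 + I*(-2 + E)))
r = 28686 (r = (-6 - 1*(-11193)) - 1*(-17499) = (-6 + 11193) + 17499 = 11187 + 17499 = 28686)
b(25, -167) + r = √(27 - 2*25 - 167*25) + 28686 = √(27 - 50 - 4175) + 28686 = √(-4198) + 28686 = I*√4198 + 28686 = 28686 + I*√4198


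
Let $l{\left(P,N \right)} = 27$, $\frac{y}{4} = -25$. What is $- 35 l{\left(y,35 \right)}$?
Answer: $-945$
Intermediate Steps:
$y = -100$ ($y = 4 \left(-25\right) = -100$)
$- 35 l{\left(y,35 \right)} = \left(-35\right) 27 = -945$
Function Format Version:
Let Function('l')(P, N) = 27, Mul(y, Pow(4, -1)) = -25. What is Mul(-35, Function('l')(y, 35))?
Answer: -945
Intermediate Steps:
y = -100 (y = Mul(4, -25) = -100)
Mul(-35, Function('l')(y, 35)) = Mul(-35, 27) = -945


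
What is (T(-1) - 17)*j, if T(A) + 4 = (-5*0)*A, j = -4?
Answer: 84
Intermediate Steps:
T(A) = -4 (T(A) = -4 + (-5*0)*A = -4 + 0*A = -4 + 0 = -4)
(T(-1) - 17)*j = (-4 - 17)*(-4) = -21*(-4) = 84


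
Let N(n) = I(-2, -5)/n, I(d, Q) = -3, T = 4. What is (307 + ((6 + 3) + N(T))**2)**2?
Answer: 36012001/256 ≈ 1.4067e+5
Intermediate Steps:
N(n) = -3/n
(307 + ((6 + 3) + N(T))**2)**2 = (307 + ((6 + 3) - 3/4)**2)**2 = (307 + (9 - 3*1/4)**2)**2 = (307 + (9 - 3/4)**2)**2 = (307 + (33/4)**2)**2 = (307 + 1089/16)**2 = (6001/16)**2 = 36012001/256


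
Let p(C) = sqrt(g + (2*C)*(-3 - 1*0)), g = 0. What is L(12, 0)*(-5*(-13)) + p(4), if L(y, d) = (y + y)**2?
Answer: 37440 + 2*I*sqrt(6) ≈ 37440.0 + 4.899*I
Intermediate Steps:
L(y, d) = 4*y**2 (L(y, d) = (2*y)**2 = 4*y**2)
p(C) = sqrt(6)*sqrt(-C) (p(C) = sqrt(0 + (2*C)*(-3 - 1*0)) = sqrt(0 + (2*C)*(-3 + 0)) = sqrt(0 + (2*C)*(-3)) = sqrt(0 - 6*C) = sqrt(-6*C) = sqrt(6)*sqrt(-C))
L(12, 0)*(-5*(-13)) + p(4) = (4*12**2)*(-5*(-13)) + sqrt(6)*sqrt(-1*4) = (4*144)*65 + sqrt(6)*sqrt(-4) = 576*65 + sqrt(6)*(2*I) = 37440 + 2*I*sqrt(6)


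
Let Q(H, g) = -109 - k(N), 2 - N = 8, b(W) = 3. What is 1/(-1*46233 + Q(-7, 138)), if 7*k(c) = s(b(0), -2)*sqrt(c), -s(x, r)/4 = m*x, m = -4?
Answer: -1135379/52615740530 + 84*I*sqrt(6)/26307870265 ≈ -2.1579e-5 + 7.8211e-9*I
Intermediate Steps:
s(x, r) = 16*x (s(x, r) = -(-16)*x = 16*x)
N = -6 (N = 2 - 1*8 = 2 - 8 = -6)
k(c) = 48*sqrt(c)/7 (k(c) = ((16*3)*sqrt(c))/7 = (48*sqrt(c))/7 = 48*sqrt(c)/7)
Q(H, g) = -109 - 48*I*sqrt(6)/7 (Q(H, g) = -109 - 48*sqrt(-6)/7 = -109 - 48*I*sqrt(6)/7)
1/(-1*46233 + Q(-7, 138)) = 1/(-1*46233 + (-109 - 48*I*sqrt(6)/7)) = 1/(-46233 + (-109 - 48*I*sqrt(6)/7)) = 1/(-46342 - 48*I*sqrt(6)/7)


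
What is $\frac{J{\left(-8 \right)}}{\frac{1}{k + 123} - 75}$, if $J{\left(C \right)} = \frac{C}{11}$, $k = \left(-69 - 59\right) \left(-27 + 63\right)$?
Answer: $\frac{4485}{462517} \approx 0.0096969$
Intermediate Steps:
$k = -4608$ ($k = \left(-128\right) 36 = -4608$)
$J{\left(C \right)} = \frac{C}{11}$ ($J{\left(C \right)} = C \frac{1}{11} = \frac{C}{11}$)
$\frac{J{\left(-8 \right)}}{\frac{1}{k + 123} - 75} = \frac{\frac{1}{11} \left(-8\right)}{\frac{1}{-4608 + 123} - 75} = \frac{1}{\frac{1}{-4485} - 75} \left(- \frac{8}{11}\right) = \frac{1}{- \frac{1}{4485} - 75} \left(- \frac{8}{11}\right) = \frac{1}{- \frac{336376}{4485}} \left(- \frac{8}{11}\right) = \left(- \frac{4485}{336376}\right) \left(- \frac{8}{11}\right) = \frac{4485}{462517}$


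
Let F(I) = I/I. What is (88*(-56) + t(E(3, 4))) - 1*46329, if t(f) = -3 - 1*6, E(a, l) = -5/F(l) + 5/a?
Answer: -51266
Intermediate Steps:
F(I) = 1
E(a, l) = -5 + 5/a (E(a, l) = -5/1 + 5/a = -5*1 + 5/a = -5 + 5/a)
t(f) = -9 (t(f) = -3 - 6 = -9)
(88*(-56) + t(E(3, 4))) - 1*46329 = (88*(-56) - 9) - 1*46329 = (-4928 - 9) - 46329 = -4937 - 46329 = -51266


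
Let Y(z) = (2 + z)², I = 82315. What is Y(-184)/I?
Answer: 33124/82315 ≈ 0.40241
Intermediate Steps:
Y(-184)/I = (2 - 184)²/82315 = (-182)²*(1/82315) = 33124*(1/82315) = 33124/82315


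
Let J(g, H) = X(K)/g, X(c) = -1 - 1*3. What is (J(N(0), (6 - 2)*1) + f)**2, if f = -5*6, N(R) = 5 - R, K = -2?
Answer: 23716/25 ≈ 948.64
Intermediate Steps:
X(c) = -4 (X(c) = -1 - 3 = -4)
J(g, H) = -4/g
f = -30
(J(N(0), (6 - 2)*1) + f)**2 = (-4/(5 - 1*0) - 30)**2 = (-4/(5 + 0) - 30)**2 = (-4/5 - 30)**2 = (-154/5)**2 = 23716/25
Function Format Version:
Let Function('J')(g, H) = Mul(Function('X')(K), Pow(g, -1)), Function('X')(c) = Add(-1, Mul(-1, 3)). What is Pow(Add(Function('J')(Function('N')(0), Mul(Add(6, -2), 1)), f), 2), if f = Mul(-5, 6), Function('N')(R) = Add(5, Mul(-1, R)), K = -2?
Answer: Rational(23716, 25) ≈ 948.64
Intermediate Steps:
Function('X')(c) = -4 (Function('X')(c) = Add(-1, -3) = -4)
Function('J')(g, H) = Mul(-4, Pow(g, -1))
f = -30
Pow(Add(Function('J')(Function('N')(0), Mul(Add(6, -2), 1)), f), 2) = Pow(Add(Mul(-4, Pow(Add(5, Mul(-1, 0)), -1)), -30), 2) = Pow(Add(Mul(-4, Pow(Add(5, 0), -1)), -30), 2) = Pow(Add(Mul(-4, Pow(5, -1)), -30), 2) = Pow(Add(Mul(-4, Rational(1, 5)), -30), 2) = Pow(Add(Rational(-4, 5), -30), 2) = Pow(Rational(-154, 5), 2) = Rational(23716, 25)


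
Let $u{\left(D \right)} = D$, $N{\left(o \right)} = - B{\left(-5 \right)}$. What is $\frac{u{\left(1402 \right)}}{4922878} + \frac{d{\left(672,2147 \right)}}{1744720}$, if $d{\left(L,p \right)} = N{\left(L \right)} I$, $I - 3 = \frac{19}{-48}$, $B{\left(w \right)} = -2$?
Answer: $\frac{5932169831}{20613704889984} \approx 0.00028778$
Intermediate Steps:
$I = \frac{125}{48}$ ($I = 3 + \frac{19}{-48} = 3 + 19 \left(- \frac{1}{48}\right) = 3 - \frac{19}{48} = \frac{125}{48} \approx 2.6042$)
$N{\left(o \right)} = 2$ ($N{\left(o \right)} = \left(-1\right) \left(-2\right) = 2$)
$d{\left(L,p \right)} = \frac{125}{24}$ ($d{\left(L,p \right)} = 2 \cdot \frac{125}{48} = \frac{125}{24}$)
$\frac{u{\left(1402 \right)}}{4922878} + \frac{d{\left(672,2147 \right)}}{1744720} = \frac{1402}{4922878} + \frac{125}{24 \cdot 1744720} = 1402 \cdot \frac{1}{4922878} + \frac{125}{24} \cdot \frac{1}{1744720} = \frac{701}{2461439} + \frac{25}{8374656} = \frac{5932169831}{20613704889984}$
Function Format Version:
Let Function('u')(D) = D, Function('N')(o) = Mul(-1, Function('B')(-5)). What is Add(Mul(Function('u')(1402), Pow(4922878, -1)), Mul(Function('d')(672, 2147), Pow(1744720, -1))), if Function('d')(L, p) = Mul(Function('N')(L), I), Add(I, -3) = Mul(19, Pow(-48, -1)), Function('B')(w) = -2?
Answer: Rational(5932169831, 20613704889984) ≈ 0.00028778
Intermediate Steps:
I = Rational(125, 48) (I = Add(3, Mul(19, Pow(-48, -1))) = Add(3, Mul(19, Rational(-1, 48))) = Add(3, Rational(-19, 48)) = Rational(125, 48) ≈ 2.6042)
Function('N')(o) = 2 (Function('N')(o) = Mul(-1, -2) = 2)
Function('d')(L, p) = Rational(125, 24) (Function('d')(L, p) = Mul(2, Rational(125, 48)) = Rational(125, 24))
Add(Mul(Function('u')(1402), Pow(4922878, -1)), Mul(Function('d')(672, 2147), Pow(1744720, -1))) = Add(Mul(1402, Pow(4922878, -1)), Mul(Rational(125, 24), Pow(1744720, -1))) = Add(Mul(1402, Rational(1, 4922878)), Mul(Rational(125, 24), Rational(1, 1744720))) = Add(Rational(701, 2461439), Rational(25, 8374656)) = Rational(5932169831, 20613704889984)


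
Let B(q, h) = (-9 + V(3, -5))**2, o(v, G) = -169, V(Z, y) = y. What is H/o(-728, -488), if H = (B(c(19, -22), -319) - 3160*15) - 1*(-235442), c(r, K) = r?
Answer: -188238/169 ≈ -1113.8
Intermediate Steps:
B(q, h) = 196 (B(q, h) = (-9 - 5)**2 = (-14)**2 = 196)
H = 188238 (H = (196 - 3160*15) - 1*(-235442) = (196 - 1*47400) + 235442 = (196 - 47400) + 235442 = -47204 + 235442 = 188238)
H/o(-728, -488) = 188238/(-169) = 188238*(-1/169) = -188238/169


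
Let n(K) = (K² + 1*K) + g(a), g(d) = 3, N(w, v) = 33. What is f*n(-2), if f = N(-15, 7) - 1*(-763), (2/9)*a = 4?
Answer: 3980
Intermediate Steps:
a = 18 (a = (9/2)*4 = 18)
n(K) = 3 + K + K² (n(K) = (K² + 1*K) + 3 = (K² + K) + 3 = (K + K²) + 3 = 3 + K + K²)
f = 796 (f = 33 - 1*(-763) = 33 + 763 = 796)
f*n(-2) = 796*(3 - 2 + (-2)²) = 796*(3 - 2 + 4) = 796*5 = 3980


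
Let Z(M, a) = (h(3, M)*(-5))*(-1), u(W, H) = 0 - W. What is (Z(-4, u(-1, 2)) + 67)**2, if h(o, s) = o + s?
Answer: 3844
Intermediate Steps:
u(W, H) = -W
Z(M, a) = 15 + 5*M (Z(M, a) = ((3 + M)*(-5))*(-1) = (-15 - 5*M)*(-1) = 15 + 5*M)
(Z(-4, u(-1, 2)) + 67)**2 = ((15 + 5*(-4)) + 67)**2 = ((15 - 20) + 67)**2 = (-5 + 67)**2 = 62**2 = 3844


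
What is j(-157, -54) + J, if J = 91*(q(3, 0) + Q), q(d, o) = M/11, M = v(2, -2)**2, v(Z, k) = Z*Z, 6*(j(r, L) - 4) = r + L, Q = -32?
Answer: -185513/66 ≈ -2810.8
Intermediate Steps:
j(r, L) = 4 + L/6 + r/6 (j(r, L) = 4 + (r + L)/6 = 4 + (L + r)/6 = 4 + (L/6 + r/6) = 4 + L/6 + r/6)
v(Z, k) = Z**2
M = 16 (M = (2**2)**2 = 4**2 = 16)
q(d, o) = 16/11
J = -30576/11 (J = 91*(16/11 - 32) = 91*(-336/11) = -30576/11 ≈ -2779.6)
j(-157, -54) + J = (4 + (1/6)*(-54) + (1/6)*(-157)) - 30576/11 = (4 - 9 - 157/6) - 30576/11 = -187/6 - 30576/11 = -185513/66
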